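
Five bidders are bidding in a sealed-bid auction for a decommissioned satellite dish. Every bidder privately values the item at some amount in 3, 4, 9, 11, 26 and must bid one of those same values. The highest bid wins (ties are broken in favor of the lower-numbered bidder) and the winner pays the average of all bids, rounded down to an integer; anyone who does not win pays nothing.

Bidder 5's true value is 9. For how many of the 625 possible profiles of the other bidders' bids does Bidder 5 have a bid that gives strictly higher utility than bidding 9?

65

Others bid (3, 3, 3, 3): truth gives 5; bid 4 gives 6 > 5. Violating.
Others bid (3, 3, 3, 9): truth gives 0; bid 11 gives 4 > 0. Violating.
Others bid (3, 3, 4, 9): truth gives 0; bid 11 gives 3 > 0. Violating.
Others bid (3, 3, 9, 3): truth gives 0; bid 11 gives 4 > 0. Violating.
Others bid (3, 3, 3, 4): truth gives 5; no alternative beats it.
Others bid (3, 3, 3, 11): truth gives 0; no alternative beats it.
(Checking all 625 profiles: 65 have a profitable deviation, 560 do not.)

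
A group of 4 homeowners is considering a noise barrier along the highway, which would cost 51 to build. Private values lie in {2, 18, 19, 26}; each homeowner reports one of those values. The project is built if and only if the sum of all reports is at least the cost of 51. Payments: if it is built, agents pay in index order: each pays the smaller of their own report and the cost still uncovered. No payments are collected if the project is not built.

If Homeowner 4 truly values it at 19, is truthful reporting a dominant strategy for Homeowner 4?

Yes

Check each profile of the others' reports and compare truth against every alternative report.
Others report (2, 26, 26): truth gives 19, best alternative gives 19.
Others report (18, 18, 18): truth gives 19, best alternative gives 19.
Others report (18, 18, 19): truth gives 19, best alternative gives 19.
Others report (18, 18, 26): truth gives 19, best alternative gives 19.
Others report (18, 19, 18): truth gives 19, best alternative gives 19.
Others report (18, 19, 19): truth gives 19, best alternative gives 19.
(Remaining 58 profiles checked similarly; truth is weakly best in each.)
In every case the truthful report is at least as good as any alternative, so it is a dominant strategy.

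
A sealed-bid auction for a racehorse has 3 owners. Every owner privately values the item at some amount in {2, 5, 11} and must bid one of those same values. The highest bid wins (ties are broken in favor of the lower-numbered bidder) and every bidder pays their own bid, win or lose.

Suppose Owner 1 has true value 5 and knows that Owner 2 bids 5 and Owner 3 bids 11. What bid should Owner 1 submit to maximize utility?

2

Bid 2: loses but pays 2, utility -2.
Bid 5: loses but pays 5, utility -5.
Bid 11: wins, pays 11, utility 5 - 11 = -6.
The best choice is 2 with utility -2.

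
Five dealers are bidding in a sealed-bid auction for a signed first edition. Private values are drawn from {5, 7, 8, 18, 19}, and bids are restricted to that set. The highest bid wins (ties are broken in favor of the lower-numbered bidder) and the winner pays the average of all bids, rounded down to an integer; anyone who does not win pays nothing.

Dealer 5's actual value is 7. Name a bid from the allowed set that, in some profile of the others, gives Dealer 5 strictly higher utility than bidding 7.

8

Suppose Dealer 1 bids 5, Dealer 2 bids 5, Dealer 3 bids 5 and Dealer 4 bids 7.
Bid 7: loses, pays 0, utility 0.
Bid 8: wins, pays 6, utility 7 - 6 = 1.
So bidding 8 beats truth here (1 > 0).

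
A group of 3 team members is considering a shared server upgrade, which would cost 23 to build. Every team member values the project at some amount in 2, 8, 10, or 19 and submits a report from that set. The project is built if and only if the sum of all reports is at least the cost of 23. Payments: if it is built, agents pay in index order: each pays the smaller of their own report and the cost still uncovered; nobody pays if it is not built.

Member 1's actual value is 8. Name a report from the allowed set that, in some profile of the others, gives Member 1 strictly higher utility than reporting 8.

2

Suppose Member 2 reports 2 and Member 3 reports 19.
Report 8: project built, pays 8, utility 8 - 8 = 0.
Report 2: project built, pays 2, utility 8 - 2 = 6.
So reporting 2 beats truth here (6 > 0).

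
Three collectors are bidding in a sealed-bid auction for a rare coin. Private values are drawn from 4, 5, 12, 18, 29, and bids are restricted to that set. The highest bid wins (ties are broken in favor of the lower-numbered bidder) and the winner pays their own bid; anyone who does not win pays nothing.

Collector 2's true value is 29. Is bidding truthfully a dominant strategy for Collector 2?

Consider the case where Collector 1 bids 4 and Collector 3 bids 4.
Truthful bid 29: wins, pays 29, utility 29 - 29 = 0.
Bid 5 instead: wins, pays 5, utility 29 - 5 = 24.
Since 24 > 0, bidding 5 is strictly better here, so truthful bidding is not dominant.

No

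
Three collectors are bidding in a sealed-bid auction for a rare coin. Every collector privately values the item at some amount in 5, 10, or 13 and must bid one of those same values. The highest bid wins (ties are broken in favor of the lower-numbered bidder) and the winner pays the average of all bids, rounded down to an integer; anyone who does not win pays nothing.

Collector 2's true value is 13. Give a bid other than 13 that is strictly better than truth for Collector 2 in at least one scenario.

10

Suppose Collector 1 bids 5 and Collector 3 bids 5.
Bid 13: wins, pays 7, utility 13 - 7 = 6.
Bid 10: wins, pays 6, utility 13 - 6 = 7.
So bidding 10 beats truth here (7 > 6).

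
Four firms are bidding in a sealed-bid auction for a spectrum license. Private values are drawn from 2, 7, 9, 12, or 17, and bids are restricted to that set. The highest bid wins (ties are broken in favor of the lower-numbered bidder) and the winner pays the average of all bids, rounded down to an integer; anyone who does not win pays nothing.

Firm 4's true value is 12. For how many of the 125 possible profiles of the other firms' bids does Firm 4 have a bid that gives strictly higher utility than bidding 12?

Others bid (2, 2, 2): truth gives 8; bid 7 gives 9 > 8. Violating.
Others bid (2, 2, 12): truth gives 0; bid 17 gives 4 > 0. Violating.
Others bid (2, 7, 7): truth gives 5; bid 9 gives 6 > 5. Violating.
Others bid (2, 7, 12): truth gives 0; bid 17 gives 3 > 0. Violating.
Others bid (2, 2, 7): truth gives 7; no alternative beats it.
Others bid (2, 2, 9): truth gives 6; no alternative beats it.
(Checking all 125 profiles: 35 have a profitable deviation, 90 do not.)

35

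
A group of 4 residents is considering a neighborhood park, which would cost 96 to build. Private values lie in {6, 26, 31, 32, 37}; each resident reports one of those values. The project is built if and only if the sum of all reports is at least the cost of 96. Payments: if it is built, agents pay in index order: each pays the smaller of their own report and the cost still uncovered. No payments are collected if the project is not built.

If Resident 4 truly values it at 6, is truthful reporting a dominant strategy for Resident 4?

Check each profile of the others' reports and compare truth against every alternative report.
Others report (6, 32, 32): truth gives 0, best alternative gives -20.
Others report (32, 6, 32): truth gives 0, best alternative gives -20.
Others report (32, 32, 6): truth gives 0, best alternative gives -20.
Others report (6, 31, 37): truth gives 0, best alternative gives -16.
Others report (6, 37, 31): truth gives 0, best alternative gives -16.
Others report (31, 6, 37): truth gives 0, best alternative gives -16.
(Remaining 119 profiles checked similarly; truth is weakly best in each.)
In every case the truthful report is at least as good as any alternative, so it is a dominant strategy.

Yes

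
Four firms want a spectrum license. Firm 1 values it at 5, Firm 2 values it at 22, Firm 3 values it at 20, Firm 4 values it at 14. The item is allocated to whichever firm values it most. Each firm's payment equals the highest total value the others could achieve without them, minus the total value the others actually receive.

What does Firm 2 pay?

Firm 2 has the highest value and receives the item.
Without Firm 2, the item would go to the next-highest value, 20, so the others could achieve 20.
With Firm 2 present and winning, the others receive nothing, so their total is 0.
Payment = 20 - 0 = 20.

20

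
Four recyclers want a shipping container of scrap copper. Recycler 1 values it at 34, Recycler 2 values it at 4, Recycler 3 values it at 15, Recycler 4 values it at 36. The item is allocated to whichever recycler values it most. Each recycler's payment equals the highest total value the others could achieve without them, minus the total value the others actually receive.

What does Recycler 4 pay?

34

Recycler 4 has the highest value and receives the item.
Without Recycler 4, the item would go to the next-highest value, 34, so the others could achieve 34.
With Recycler 4 present and winning, the others receive nothing, so their total is 0.
Payment = 34 - 0 = 34.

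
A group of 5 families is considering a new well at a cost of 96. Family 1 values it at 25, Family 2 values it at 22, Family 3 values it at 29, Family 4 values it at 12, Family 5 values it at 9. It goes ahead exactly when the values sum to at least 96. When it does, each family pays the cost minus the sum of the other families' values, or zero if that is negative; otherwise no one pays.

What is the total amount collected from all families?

Total value 97 ≥ cost 96, so it is built.
Family 1: others sum to 72; max(0, 96 - 72) = 24.
Family 2: others sum to 75; max(0, 96 - 75) = 21.
Family 3: others sum to 68; max(0, 96 - 68) = 28.
Family 4: others sum to 85; max(0, 96 - 85) = 11.
Family 5: others sum to 88; max(0, 96 - 88) = 8.
Total collected = 24 + 21 + 28 + 11 + 8 = 92.

92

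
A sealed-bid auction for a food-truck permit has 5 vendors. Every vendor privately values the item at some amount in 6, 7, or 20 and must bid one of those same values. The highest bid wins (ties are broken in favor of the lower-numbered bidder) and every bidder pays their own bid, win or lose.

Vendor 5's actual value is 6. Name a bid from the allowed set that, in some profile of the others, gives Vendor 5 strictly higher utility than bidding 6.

Suppose Vendor 1 bids 6, Vendor 2 bids 6, Vendor 3 bids 6 and Vendor 4 bids 6.
Bid 6: loses but pays 6, utility -6.
Bid 7: wins, pays 7, utility 6 - 7 = -1.
So bidding 7 beats truth here (-1 > -6).

7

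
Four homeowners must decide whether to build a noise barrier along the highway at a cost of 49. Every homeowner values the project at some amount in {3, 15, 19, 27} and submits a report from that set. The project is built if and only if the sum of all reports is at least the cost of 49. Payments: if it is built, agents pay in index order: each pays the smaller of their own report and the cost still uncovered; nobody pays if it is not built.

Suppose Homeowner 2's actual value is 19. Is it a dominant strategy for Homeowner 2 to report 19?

No

Consider the case where Homeowner 1 reports 3, Homeowner 3 reports 15 and Homeowner 4 reports 19.
Truthful report 19: project built, pays 19, utility 19 - 19 = 0.
Report 15 instead: project built, pays 15, utility 19 - 15 = 4.
Since 4 > 0, reporting 15 is strictly better here, so truthful reporting is not dominant.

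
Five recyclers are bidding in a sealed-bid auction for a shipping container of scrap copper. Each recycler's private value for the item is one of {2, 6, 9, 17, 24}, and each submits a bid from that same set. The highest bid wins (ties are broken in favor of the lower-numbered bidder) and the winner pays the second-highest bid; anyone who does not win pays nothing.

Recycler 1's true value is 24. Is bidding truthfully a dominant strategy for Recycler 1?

Check each profile of the others' bids and compare truth against every alternative bid.
Others bid (2, 2, 2, 2): truth gives 22, best alternative gives 22.
Others bid (2, 2, 2, 6): truth gives 18, best alternative gives 18.
Others bid (2, 2, 6, 2): truth gives 18, best alternative gives 18.
Others bid (2, 2, 6, 6): truth gives 18, best alternative gives 18.
Others bid (2, 6, 2, 2): truth gives 18, best alternative gives 18.
Others bid (2, 6, 2, 6): truth gives 18, best alternative gives 18.
(Remaining 619 profiles checked similarly; truth is weakly best in each.)
In every case the truthful bid is at least as good as any alternative, so it is a dominant strategy.

Yes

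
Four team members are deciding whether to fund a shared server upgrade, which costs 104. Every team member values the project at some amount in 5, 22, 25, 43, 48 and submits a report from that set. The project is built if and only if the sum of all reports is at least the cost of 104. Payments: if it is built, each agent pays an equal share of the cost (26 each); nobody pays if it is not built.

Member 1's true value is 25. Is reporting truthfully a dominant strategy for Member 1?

No

Consider the case where Member 2 reports 5, Member 3 reports 43 and Member 4 reports 43.
Truthful report 25: project built, pays 26, utility 25 - 26 = -1.
Report 5 instead: project not built, utility 0.
Since 0 > -1, reporting 5 is strictly better here, so truthful reporting is not dominant.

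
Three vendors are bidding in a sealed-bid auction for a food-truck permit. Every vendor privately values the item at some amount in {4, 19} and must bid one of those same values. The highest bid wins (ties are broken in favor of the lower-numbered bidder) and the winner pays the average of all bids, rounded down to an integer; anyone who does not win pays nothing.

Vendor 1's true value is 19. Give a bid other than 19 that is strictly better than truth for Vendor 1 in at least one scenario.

4

Suppose Vendor 2 bids 4 and Vendor 3 bids 4.
Bid 19: wins, pays 9, utility 19 - 9 = 10.
Bid 4: wins, pays 4, utility 19 - 4 = 15.
So bidding 4 beats truth here (15 > 10).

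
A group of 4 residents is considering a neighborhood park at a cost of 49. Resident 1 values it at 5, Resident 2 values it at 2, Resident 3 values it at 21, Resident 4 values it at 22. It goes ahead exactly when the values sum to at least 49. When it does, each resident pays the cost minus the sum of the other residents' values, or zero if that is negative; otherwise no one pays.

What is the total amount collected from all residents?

Total value 50 ≥ cost 49, so it is built.
Resident 1: others sum to 45; max(0, 49 - 45) = 4.
Resident 2: others sum to 48; max(0, 49 - 48) = 1.
Resident 3: others sum to 29; max(0, 49 - 29) = 20.
Resident 4: others sum to 28; max(0, 49 - 28) = 21.
Total collected = 4 + 1 + 20 + 21 = 46.

46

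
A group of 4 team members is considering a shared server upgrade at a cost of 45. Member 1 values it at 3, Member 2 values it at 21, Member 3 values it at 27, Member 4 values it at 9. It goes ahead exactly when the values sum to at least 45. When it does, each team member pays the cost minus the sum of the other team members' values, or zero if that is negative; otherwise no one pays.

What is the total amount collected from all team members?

Total value 60 ≥ cost 45, so it is built.
Member 1: others sum to 57; max(0, 45 - 57) = 0.
Member 2: others sum to 39; max(0, 45 - 39) = 6.
Member 3: others sum to 33; max(0, 45 - 33) = 12.
Member 4: others sum to 51; max(0, 45 - 51) = 0.
Total collected = 0 + 6 + 12 + 0 = 18.

18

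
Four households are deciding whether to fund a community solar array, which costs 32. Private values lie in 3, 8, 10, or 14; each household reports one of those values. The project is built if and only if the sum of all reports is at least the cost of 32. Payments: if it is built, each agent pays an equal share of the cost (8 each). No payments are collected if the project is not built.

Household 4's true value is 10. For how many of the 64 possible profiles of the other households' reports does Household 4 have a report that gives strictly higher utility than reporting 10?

12

Others report (3, 3, 14): truth gives 0; report 14 gives 2 > 0. Violating.
Others report (3, 8, 8): truth gives 0; report 14 gives 2 > 0. Violating.
Others report (3, 8, 10): truth gives 0; report 14 gives 2 > 0. Violating.
Others report (3, 10, 8): truth gives 0; report 14 gives 2 > 0. Violating.
Others report (3, 3, 3): truth gives 0; no alternative beats it.
Others report (3, 3, 8): truth gives 0; no alternative beats it.
(Checking all 64 profiles: 12 have a profitable deviation, 52 do not.)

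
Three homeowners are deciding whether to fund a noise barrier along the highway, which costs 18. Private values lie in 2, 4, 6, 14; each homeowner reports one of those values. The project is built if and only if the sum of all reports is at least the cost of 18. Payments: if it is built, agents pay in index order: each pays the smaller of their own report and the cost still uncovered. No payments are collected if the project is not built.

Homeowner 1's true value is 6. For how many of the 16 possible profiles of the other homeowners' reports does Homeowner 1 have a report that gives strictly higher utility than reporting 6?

Others report (2, 14): truth gives 0; report 2 gives 4 > 0. Violating.
Others report (4, 14): truth gives 0; report 2 gives 4 > 0. Violating.
Others report (6, 14): truth gives 0; report 2 gives 4 > 0. Violating.
Others report (14, 2): truth gives 0; report 2 gives 4 > 0. Violating.
Others report (2, 2): truth gives 0; no alternative beats it.
Others report (2, 4): truth gives 0; no alternative beats it.
(Checking all 16 profiles: 7 have a profitable deviation, 9 do not.)

7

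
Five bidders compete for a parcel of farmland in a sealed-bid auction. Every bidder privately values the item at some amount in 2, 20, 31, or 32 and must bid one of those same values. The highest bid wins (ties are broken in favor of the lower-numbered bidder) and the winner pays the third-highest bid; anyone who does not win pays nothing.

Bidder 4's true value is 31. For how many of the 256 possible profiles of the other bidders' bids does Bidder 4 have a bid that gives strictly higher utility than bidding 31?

32

Others bid (2, 2, 2, 32): truth gives 0; bid 32 gives 29 > 0. Violating.
Others bid (2, 2, 20, 32): truth gives 0; bid 32 gives 11 > 0. Violating.
Others bid (2, 2, 31, 2): truth gives 0; bid 32 gives 29 > 0. Violating.
Others bid (2, 2, 31, 20): truth gives 0; bid 32 gives 11 > 0. Violating.
Others bid (2, 2, 2, 2): truth gives 29; no alternative beats it.
Others bid (2, 2, 2, 20): truth gives 29; no alternative beats it.
(Checking all 256 profiles: 32 have a profitable deviation, 224 do not.)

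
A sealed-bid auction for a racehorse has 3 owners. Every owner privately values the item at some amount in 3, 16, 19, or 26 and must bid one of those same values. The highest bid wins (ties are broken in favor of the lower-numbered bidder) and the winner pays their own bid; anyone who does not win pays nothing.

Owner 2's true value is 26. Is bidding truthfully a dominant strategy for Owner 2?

Consider the case where Owner 1 bids 3 and Owner 3 bids 3.
Truthful bid 26: wins, pays 26, utility 26 - 26 = 0.
Bid 16 instead: wins, pays 16, utility 26 - 16 = 10.
Since 10 > 0, bidding 16 is strictly better here, so truthful bidding is not dominant.

No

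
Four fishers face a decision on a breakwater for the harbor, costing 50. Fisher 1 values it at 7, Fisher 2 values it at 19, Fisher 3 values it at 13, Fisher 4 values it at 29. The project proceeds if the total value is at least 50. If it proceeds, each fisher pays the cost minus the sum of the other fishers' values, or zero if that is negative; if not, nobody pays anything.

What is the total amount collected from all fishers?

12

Total value 68 ≥ cost 50, so it is built.
Fisher 1: others sum to 61; max(0, 50 - 61) = 0.
Fisher 2: others sum to 49; max(0, 50 - 49) = 1.
Fisher 3: others sum to 55; max(0, 50 - 55) = 0.
Fisher 4: others sum to 39; max(0, 50 - 39) = 11.
Total collected = 0 + 1 + 0 + 11 = 12.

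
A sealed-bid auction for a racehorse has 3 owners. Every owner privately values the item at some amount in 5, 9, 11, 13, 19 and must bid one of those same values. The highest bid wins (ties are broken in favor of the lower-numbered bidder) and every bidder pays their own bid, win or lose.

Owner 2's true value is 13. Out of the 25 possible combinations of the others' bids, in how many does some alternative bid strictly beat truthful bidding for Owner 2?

19

Others bid (5, 5): truth gives 0; bid 9 gives 4 > 0. Violating.
Others bid (5, 9): truth gives 0; bid 9 gives 4 > 0. Violating.
Others bid (5, 11): truth gives 0; bid 11 gives 2 > 0. Violating.
Others bid (5, 19): truth gives -13; bid 5 gives -5 > -13. Violating.
Others bid (5, 13): truth gives 0; no alternative beats it.
Others bid (9, 13): truth gives 0; no alternative beats it.
(Checking all 25 profiles: 19 have a profitable deviation, 6 do not.)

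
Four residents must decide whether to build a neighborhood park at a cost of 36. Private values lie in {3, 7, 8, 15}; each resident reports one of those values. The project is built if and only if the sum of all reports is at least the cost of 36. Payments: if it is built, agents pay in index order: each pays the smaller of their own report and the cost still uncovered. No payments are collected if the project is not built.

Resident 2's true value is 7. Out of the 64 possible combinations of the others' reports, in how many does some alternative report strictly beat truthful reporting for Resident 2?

10

Others report (3, 15, 15): truth gives 0; report 3 gives 4 > 0. Violating.
Others report (7, 15, 15): truth gives 0; report 3 gives 4 > 0. Violating.
Others report (8, 15, 15): truth gives 0; report 3 gives 4 > 0. Violating.
Others report (15, 3, 15): truth gives 0; report 3 gives 4 > 0. Violating.
Others report (3, 3, 3): truth gives 0; no alternative beats it.
Others report (3, 3, 7): truth gives 0; no alternative beats it.
(Checking all 64 profiles: 10 have a profitable deviation, 54 do not.)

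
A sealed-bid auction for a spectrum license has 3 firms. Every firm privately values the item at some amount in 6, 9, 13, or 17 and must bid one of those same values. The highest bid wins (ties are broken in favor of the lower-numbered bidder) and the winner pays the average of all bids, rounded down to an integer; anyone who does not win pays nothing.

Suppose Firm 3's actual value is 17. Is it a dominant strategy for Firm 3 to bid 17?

Consider the case where Firm 1 bids 6 and Firm 2 bids 6.
Truthful bid 17: wins, pays 9, utility 17 - 9 = 8.
Bid 9 instead: wins, pays 7, utility 17 - 7 = 10.
Since 10 > 8, bidding 9 is strictly better here, so truthful bidding is not dominant.

No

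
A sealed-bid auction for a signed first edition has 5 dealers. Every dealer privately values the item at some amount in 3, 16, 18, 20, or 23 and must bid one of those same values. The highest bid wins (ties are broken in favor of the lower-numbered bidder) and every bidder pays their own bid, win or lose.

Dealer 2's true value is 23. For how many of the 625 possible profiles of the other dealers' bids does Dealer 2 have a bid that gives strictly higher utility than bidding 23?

317

Others bid (3, 3, 3, 3): truth gives 0; bid 16 gives 7 > 0. Violating.
Others bid (3, 3, 3, 16): truth gives 0; bid 16 gives 7 > 0. Violating.
Others bid (3, 3, 3, 18): truth gives 0; bid 18 gives 5 > 0. Violating.
Others bid (3, 3, 3, 20): truth gives 0; bid 20 gives 3 > 0. Violating.
Others bid (3, 3, 3, 23): truth gives 0; no alternative beats it.
Others bid (3, 3, 16, 23): truth gives 0; no alternative beats it.
(Checking all 625 profiles: 317 have a profitable deviation, 308 do not.)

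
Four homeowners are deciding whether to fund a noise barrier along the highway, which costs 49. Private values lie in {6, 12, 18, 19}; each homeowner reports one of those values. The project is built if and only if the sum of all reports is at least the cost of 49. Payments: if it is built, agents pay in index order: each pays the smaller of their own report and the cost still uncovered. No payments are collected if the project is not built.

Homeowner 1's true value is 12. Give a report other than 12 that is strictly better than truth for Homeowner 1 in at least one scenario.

Suppose Homeowner 2 reports 6, Homeowner 3 reports 18 and Homeowner 4 reports 19.
Report 12: project built, pays 12, utility 12 - 12 = 0.
Report 6: project built, pays 6, utility 12 - 6 = 6.
So reporting 6 beats truth here (6 > 0).

6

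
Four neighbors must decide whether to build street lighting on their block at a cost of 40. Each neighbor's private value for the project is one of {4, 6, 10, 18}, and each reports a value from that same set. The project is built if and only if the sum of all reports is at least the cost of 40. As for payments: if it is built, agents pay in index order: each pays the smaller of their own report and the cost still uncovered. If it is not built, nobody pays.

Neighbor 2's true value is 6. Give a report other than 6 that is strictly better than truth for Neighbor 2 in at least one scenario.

4

Suppose Neighbor 1 reports 4, Neighbor 3 reports 18 and Neighbor 4 reports 18.
Report 6: project built, pays 6, utility 6 - 6 = 0.
Report 4: project built, pays 4, utility 6 - 4 = 2.
So reporting 4 beats truth here (2 > 0).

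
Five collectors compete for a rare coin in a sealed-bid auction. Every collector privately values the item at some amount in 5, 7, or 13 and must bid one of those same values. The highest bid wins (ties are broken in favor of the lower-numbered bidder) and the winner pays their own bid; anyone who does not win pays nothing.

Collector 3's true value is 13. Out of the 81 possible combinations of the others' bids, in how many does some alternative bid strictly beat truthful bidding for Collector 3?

4

Others bid (5, 5, 5, 5): truth gives 0; bid 7 gives 6 > 0. Violating.
Others bid (5, 5, 5, 7): truth gives 0; bid 7 gives 6 > 0. Violating.
Others bid (5, 5, 7, 5): truth gives 0; bid 7 gives 6 > 0. Violating.
Others bid (5, 5, 7, 7): truth gives 0; bid 7 gives 6 > 0. Violating.
Others bid (5, 5, 5, 13): truth gives 0; no alternative beats it.
Others bid (5, 5, 7, 13): truth gives 0; no alternative beats it.
(Checking all 81 profiles: 4 have a profitable deviation, 77 do not.)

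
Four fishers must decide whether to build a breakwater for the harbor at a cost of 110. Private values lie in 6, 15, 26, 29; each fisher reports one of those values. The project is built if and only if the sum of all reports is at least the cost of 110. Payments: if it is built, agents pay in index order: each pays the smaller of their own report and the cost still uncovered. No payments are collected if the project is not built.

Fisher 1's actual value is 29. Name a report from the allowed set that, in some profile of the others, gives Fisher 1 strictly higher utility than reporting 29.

26

Suppose Fisher 2 reports 26, Fisher 3 reports 29 and Fisher 4 reports 29.
Report 29: project built, pays 29, utility 29 - 29 = 0.
Report 26: project built, pays 26, utility 29 - 26 = 3.
So reporting 26 beats truth here (3 > 0).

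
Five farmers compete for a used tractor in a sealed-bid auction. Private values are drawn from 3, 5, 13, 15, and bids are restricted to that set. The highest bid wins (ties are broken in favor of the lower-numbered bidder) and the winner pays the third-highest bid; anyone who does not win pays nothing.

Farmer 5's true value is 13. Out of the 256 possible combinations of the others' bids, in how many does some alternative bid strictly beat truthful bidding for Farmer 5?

32

Others bid (3, 3, 3, 13): truth gives 0; bid 15 gives 10 > 0. Violating.
Others bid (3, 3, 5, 13): truth gives 0; bid 15 gives 8 > 0. Violating.
Others bid (3, 3, 13, 3): truth gives 0; bid 15 gives 10 > 0. Violating.
Others bid (3, 3, 13, 5): truth gives 0; bid 15 gives 8 > 0. Violating.
Others bid (3, 3, 3, 3): truth gives 10; no alternative beats it.
Others bid (3, 3, 3, 5): truth gives 10; no alternative beats it.
(Checking all 256 profiles: 32 have a profitable deviation, 224 do not.)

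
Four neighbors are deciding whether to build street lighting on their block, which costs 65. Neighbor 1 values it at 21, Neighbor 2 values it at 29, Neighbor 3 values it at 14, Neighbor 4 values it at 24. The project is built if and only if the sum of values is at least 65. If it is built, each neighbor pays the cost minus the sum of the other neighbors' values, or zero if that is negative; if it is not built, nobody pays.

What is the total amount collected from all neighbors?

7

Total value 88 ≥ cost 65, so it is built.
Neighbor 1: others sum to 67; max(0, 65 - 67) = 0.
Neighbor 2: others sum to 59; max(0, 65 - 59) = 6.
Neighbor 3: others sum to 74; max(0, 65 - 74) = 0.
Neighbor 4: others sum to 64; max(0, 65 - 64) = 1.
Total collected = 0 + 6 + 0 + 1 = 7.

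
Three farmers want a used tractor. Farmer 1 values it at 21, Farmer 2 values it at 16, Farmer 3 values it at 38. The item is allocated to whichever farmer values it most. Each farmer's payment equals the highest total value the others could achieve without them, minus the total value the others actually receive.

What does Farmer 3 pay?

21

Farmer 3 has the highest value and receives the item.
Without Farmer 3, the item would go to the next-highest value, 21, so the others could achieve 21.
With Farmer 3 present and winning, the others receive nothing, so their total is 0.
Payment = 21 - 0 = 21.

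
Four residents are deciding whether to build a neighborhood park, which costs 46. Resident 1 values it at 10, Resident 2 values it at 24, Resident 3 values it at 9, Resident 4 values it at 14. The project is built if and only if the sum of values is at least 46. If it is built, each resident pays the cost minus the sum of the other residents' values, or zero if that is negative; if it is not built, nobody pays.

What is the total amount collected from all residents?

Total value 57 ≥ cost 46, so it is built.
Resident 1: others sum to 47; max(0, 46 - 47) = 0.
Resident 2: others sum to 33; max(0, 46 - 33) = 13.
Resident 3: others sum to 48; max(0, 46 - 48) = 0.
Resident 4: others sum to 43; max(0, 46 - 43) = 3.
Total collected = 0 + 13 + 0 + 3 = 16.

16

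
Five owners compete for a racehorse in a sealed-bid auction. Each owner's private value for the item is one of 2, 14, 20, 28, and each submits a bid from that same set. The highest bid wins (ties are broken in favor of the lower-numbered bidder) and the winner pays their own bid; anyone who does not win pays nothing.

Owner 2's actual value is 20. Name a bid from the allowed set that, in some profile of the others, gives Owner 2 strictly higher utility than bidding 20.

14

Suppose Owner 1 bids 2, Owner 3 bids 2, Owner 4 bids 2 and Owner 5 bids 2.
Bid 20: wins, pays 20, utility 20 - 20 = 0.
Bid 14: wins, pays 14, utility 20 - 14 = 6.
So bidding 14 beats truth here (6 > 0).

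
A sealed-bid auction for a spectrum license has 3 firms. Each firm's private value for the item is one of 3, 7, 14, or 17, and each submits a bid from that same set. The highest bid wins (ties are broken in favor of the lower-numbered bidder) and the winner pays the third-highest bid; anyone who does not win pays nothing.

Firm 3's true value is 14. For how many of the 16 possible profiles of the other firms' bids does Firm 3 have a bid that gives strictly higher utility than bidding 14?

4

Others bid (3, 14): truth gives 0; bid 17 gives 11 > 0. Violating.
Others bid (7, 14): truth gives 0; bid 17 gives 7 > 0. Violating.
Others bid (14, 3): truth gives 0; bid 17 gives 11 > 0. Violating.
Others bid (14, 7): truth gives 0; bid 17 gives 7 > 0. Violating.
Others bid (3, 3): truth gives 11; no alternative beats it.
Others bid (3, 7): truth gives 11; no alternative beats it.
(Checking all 16 profiles: 4 have a profitable deviation, 12 do not.)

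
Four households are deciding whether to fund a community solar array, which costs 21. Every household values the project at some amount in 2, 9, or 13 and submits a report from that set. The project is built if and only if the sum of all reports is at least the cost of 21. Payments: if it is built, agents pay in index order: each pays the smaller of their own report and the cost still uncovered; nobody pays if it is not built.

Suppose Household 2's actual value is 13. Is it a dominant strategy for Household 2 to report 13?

Consider the case where Household 1 reports 2, Household 3 reports 2 and Household 4 reports 9.
Truthful report 13: project built, pays 13, utility 13 - 13 = 0.
Report 9 instead: project built, pays 9, utility 13 - 9 = 4.
Since 4 > 0, reporting 9 is strictly better here, so truthful reporting is not dominant.

No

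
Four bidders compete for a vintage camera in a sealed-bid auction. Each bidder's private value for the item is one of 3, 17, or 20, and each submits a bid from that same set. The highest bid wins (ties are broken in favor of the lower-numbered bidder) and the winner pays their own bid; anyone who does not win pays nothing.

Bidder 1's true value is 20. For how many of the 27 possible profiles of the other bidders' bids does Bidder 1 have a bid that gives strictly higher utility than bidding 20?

8

Others bid (3, 3, 3): truth gives 0; bid 3 gives 17 > 0. Violating.
Others bid (3, 3, 17): truth gives 0; bid 17 gives 3 > 0. Violating.
Others bid (3, 17, 3): truth gives 0; bid 17 gives 3 > 0. Violating.
Others bid (3, 17, 17): truth gives 0; bid 17 gives 3 > 0. Violating.
Others bid (3, 3, 20): truth gives 0; no alternative beats it.
Others bid (3, 17, 20): truth gives 0; no alternative beats it.
(Checking all 27 profiles: 8 have a profitable deviation, 19 do not.)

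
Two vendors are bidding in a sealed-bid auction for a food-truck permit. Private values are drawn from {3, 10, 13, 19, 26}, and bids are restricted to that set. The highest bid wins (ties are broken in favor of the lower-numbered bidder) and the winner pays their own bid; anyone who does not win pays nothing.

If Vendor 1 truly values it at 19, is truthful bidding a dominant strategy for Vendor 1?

Consider the case where Vendor 2 bids 3.
Truthful bid 19: wins, pays 19, utility 19 - 19 = 0.
Bid 3 instead: wins, pays 3, utility 19 - 3 = 16.
Since 16 > 0, bidding 3 is strictly better here, so truthful bidding is not dominant.

No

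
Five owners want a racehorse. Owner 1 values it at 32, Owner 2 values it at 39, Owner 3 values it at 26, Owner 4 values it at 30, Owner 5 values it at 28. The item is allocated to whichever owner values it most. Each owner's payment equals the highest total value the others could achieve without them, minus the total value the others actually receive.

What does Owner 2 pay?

Owner 2 has the highest value and receives the item.
Without Owner 2, the item would go to the next-highest value, 32, so the others could achieve 32.
With Owner 2 present and winning, the others receive nothing, so their total is 0.
Payment = 32 - 0 = 32.

32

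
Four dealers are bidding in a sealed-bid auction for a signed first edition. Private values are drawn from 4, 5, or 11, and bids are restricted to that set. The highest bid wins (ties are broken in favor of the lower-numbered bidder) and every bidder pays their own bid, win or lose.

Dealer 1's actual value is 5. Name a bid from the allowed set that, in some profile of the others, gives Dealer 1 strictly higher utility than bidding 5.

Suppose Dealer 2 bids 4, Dealer 3 bids 4 and Dealer 4 bids 4.
Bid 5: wins, pays 5, utility 5 - 5 = 0.
Bid 4: wins, pays 4, utility 5 - 4 = 1.
So bidding 4 beats truth here (1 > 0).

4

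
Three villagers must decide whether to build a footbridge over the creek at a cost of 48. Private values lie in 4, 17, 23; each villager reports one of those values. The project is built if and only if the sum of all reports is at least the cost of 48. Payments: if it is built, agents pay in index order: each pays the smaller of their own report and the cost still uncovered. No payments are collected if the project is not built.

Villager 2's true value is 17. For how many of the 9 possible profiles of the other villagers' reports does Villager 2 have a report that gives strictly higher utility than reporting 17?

1

Others report (23, 23): truth gives 0; report 4 gives 13 > 0. Violating.
Others report (4, 4): truth gives 0; no alternative beats it.
Others report (4, 17): truth gives 0; no alternative beats it.
(Checking all 9 profiles: 1 has a profitable deviation, 8 do not.)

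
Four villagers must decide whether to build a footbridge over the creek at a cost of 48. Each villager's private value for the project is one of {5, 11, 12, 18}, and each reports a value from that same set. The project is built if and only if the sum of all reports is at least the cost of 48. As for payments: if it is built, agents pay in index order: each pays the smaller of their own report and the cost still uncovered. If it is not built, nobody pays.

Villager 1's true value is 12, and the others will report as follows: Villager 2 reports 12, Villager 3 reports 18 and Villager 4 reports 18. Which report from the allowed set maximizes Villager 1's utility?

5

Report 5: project built, pays 5, utility 12 - 5 = 7.
Report 11: project built, pays 11, utility 12 - 11 = 1.
Report 12: project built, pays 12, utility 12 - 12 = 0.
Report 18: project built, pays 18, utility 12 - 18 = -6.
The best choice is 5 with utility 7.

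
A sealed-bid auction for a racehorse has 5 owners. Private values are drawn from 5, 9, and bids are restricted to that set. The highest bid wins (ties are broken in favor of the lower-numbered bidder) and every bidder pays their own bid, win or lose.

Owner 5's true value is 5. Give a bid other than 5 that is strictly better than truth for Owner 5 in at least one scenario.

9

Suppose Owner 1 bids 5, Owner 2 bids 5, Owner 3 bids 5 and Owner 4 bids 5.
Bid 5: loses but pays 5, utility -5.
Bid 9: wins, pays 9, utility 5 - 9 = -4.
So bidding 9 beats truth here (-4 > -5).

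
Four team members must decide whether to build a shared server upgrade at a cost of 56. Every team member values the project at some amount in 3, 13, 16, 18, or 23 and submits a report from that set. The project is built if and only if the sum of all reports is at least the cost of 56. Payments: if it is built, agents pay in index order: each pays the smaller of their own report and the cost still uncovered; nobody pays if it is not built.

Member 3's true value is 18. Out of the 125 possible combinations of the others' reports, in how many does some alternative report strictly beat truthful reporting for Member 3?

77

Others report (3, 16, 23): truth gives 0; report 16 gives 2 > 0. Violating.
Others report (3, 18, 23): truth gives 0; report 13 gives 5 > 0. Violating.
Others report (3, 23, 16): truth gives 0; report 16 gives 2 > 0. Violating.
Others report (3, 23, 18): truth gives 0; report 13 gives 5 > 0. Violating.
Others report (3, 3, 3): truth gives 0; no alternative beats it.
Others report (3, 3, 13): truth gives 0; no alternative beats it.
(Checking all 125 profiles: 77 have a profitable deviation, 48 do not.)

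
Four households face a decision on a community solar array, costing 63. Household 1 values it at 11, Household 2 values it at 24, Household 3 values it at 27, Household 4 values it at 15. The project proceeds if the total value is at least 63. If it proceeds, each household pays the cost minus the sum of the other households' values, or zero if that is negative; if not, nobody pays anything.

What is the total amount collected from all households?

Total value 77 ≥ cost 63, so it is built.
Household 1: others sum to 66; max(0, 63 - 66) = 0.
Household 2: others sum to 53; max(0, 63 - 53) = 10.
Household 3: others sum to 50; max(0, 63 - 50) = 13.
Household 4: others sum to 62; max(0, 63 - 62) = 1.
Total collected = 0 + 10 + 13 + 1 = 24.

24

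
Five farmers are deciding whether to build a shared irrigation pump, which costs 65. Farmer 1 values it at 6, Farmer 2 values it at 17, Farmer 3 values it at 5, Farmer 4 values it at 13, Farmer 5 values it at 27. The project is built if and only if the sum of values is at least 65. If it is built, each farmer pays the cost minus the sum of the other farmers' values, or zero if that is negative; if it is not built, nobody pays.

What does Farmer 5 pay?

24

Total value 68 ≥ cost 65, so the project is built.
The other farmers' values sum to 41.
Cost minus that sum is 65 - 41 = 24.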